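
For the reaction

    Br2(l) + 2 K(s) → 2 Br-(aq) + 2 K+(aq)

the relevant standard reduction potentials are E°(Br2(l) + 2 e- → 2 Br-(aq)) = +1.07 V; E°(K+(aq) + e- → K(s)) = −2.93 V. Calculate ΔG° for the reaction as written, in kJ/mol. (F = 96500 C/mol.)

In the reaction as written Br2(l) is reduced, so the Br₂/Br⁻ couple is the cathode and K⁺/K is the anode.
E°cell = +1.07 − (−2.93) = +4.00 V; balancing electrons gives n = 2.
ΔG° = −nFE°cell = −(2)(96500)(+4.00) J/mol = −772 kJ/mol.

−772 kJ/mol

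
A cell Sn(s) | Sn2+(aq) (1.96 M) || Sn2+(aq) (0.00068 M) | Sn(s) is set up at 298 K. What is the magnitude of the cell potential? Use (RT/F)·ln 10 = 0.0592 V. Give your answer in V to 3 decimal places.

0.102 V

For a concentration cell E°cell = 0, since both electrodes use the same couple.
The compartment with the higher Sn2+(aq) concentration (1.96 M) acts as the cathode; ions are reduced there and produced at the dilute (0.00068 M) anode.
With n = 2, Ecell = −(0.0592/2)·log([dilute]/[conc]) = −(0.0592/2)·log(0.00068/1.96) = +0.102 V.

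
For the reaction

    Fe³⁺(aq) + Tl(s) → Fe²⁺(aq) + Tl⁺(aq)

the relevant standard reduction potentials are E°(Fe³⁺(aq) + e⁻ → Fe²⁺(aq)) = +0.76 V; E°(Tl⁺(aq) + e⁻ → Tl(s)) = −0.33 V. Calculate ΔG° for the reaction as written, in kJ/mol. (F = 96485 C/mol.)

−105 kJ/mol

In the reaction as written Fe³⁺(aq) is reduced, so the Fe³⁺/Fe²⁺ couple is the cathode and Tl⁺/Tl is the anode.
E°cell = +0.76 − (−0.33) = +1.09 V; balancing electrons gives n = 1.
ΔG° = −nFE°cell = −(1)(96485)(+1.09) J/mol = −105 kJ/mol.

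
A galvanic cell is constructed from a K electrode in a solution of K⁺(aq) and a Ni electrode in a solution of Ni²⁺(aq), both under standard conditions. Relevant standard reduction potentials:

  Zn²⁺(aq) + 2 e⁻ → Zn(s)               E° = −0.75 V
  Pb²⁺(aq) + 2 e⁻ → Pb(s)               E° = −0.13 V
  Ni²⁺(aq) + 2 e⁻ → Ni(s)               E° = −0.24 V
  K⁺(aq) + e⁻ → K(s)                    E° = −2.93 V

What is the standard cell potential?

Of the two couples in this cell, the one with the more positive reduction potential is reduced at the cathode: here that is Ni²⁺/Ni (−0.24 V); K⁺/K (−2.93 V) is the anode.
E°cell = E°(cathode) − E°(anode) = −0.24 − (−2.93) = +2.69 V.

+2.69 V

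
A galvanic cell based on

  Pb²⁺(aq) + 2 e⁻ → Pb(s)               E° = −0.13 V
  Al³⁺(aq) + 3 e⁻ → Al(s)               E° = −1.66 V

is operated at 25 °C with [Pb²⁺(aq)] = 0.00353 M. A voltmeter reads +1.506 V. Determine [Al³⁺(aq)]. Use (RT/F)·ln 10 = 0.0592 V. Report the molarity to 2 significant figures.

The Pb²⁺/Pb couple has the larger reduction potential, so it is the cathode: E°cell = −0.13 − (−1.66) = +1.53 V and n = 6.
Since E = E° − (0.0592/n)·log Q, log Q = n(E° − E)/0.0592 = 2.432.
The balanced reaction is 3 Pb²⁺(aq) + 2 Al(s) → 3 Pb(s) + 2 Al³⁺(aq), so Q = [Al³⁺(aq)]^2 / [Pb²⁺(aq)]^3.
Solving for the unknown gives log [Al³⁺(aq)] = −2.462, so [Al³⁺(aq)] ≈ 0.0035 M.

0.0035 M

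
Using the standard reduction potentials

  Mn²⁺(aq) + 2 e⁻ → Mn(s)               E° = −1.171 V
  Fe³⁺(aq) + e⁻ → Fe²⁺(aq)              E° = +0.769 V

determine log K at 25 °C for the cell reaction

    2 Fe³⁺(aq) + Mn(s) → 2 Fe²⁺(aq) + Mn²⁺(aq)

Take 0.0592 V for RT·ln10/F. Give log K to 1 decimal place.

log K = 65.5

The Fe³⁺/Fe²⁺ couple is reduced (cathode); E°cell = +0.769 − (−1.171) = +1.940 V with n = 2.
At equilibrium E = 0, so log K = nE°cell / 0.0592 = (2)(+1.940) / 0.0592 = 65.5.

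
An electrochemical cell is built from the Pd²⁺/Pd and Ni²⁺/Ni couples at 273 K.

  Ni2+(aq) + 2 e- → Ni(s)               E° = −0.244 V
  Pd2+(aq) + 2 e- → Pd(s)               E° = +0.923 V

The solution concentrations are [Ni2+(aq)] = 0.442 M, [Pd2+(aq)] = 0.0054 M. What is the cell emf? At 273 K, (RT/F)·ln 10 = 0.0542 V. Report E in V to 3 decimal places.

Pd²⁺/Pd is reduced (cathode, E° = +0.923 V) and Ni²⁺/Ni is oxidized (anode).
E°cell = +0.923 − (−0.244) = +1.167 V, with n = 2 electrons transferred.
For the overall reaction Pd2+(aq) + Ni(s) → Pd(s) + Ni2+(aq), Q = [Ni2+(aq)] / [Pd2+(aq)] = 81.9, giving log Q = 1.913.
Applying E = E° − (RT ln10/nF)·log Q gives +1.167 − (0.0542/2)(1.913) = +1.115 V.

+1.115 V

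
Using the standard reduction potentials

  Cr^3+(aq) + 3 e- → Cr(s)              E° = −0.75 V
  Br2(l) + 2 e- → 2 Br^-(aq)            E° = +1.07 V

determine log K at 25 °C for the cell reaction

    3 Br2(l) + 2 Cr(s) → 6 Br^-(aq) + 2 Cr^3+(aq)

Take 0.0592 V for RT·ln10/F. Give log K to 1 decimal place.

The Br₂/Br⁻ couple is reduced (cathode); E°cell = +1.07 − (−0.75) = +1.82 V with n = 6.
At equilibrium E = 0, so log K = nE°cell / 0.0592 = (6)(+1.82) / 0.0592 = 184.5.

log K = 184.5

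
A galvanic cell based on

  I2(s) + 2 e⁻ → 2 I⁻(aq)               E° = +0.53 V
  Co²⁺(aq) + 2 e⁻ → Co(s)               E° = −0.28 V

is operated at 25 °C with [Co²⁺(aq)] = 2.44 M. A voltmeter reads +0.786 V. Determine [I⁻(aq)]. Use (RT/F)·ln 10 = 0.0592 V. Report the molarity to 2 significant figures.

I₂/I⁻ is the cathode (higher E°); E°cell = +0.53 − (−0.28) = +0.81 V with n = 2.
From the Nernst equation, log Q = n(E° − E)/0.0592 = 2·(+0.81 − (+0.786))/0.0592 = 0.811.
For I2(s) + Co(s) → 2 I⁻(aq) + Co²⁺(aq), the reaction quotient is Q = [I⁻(aq)]^2·[Co²⁺(aq)].
Substituting the known concentrations and solving, log [I⁻(aq)] = 0.212 and [I⁻(aq)] = 1.6 M.

1.6 M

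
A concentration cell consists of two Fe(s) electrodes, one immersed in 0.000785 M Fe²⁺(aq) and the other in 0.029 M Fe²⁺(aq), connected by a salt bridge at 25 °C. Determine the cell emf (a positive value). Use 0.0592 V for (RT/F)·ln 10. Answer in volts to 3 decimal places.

0.046 V

For a concentration cell E°cell = 0, since both electrodes use the same couple.
The compartment with the higher Fe²⁺(aq) concentration (0.029 M) acts as the cathode; ions are reduced there and produced at the dilute (0.000785 M) anode.
With n = 2, Ecell = −(0.0592/2)·log([dilute]/[conc]) = −(0.0592/2)·log(0.000785/0.029) = +0.046 V.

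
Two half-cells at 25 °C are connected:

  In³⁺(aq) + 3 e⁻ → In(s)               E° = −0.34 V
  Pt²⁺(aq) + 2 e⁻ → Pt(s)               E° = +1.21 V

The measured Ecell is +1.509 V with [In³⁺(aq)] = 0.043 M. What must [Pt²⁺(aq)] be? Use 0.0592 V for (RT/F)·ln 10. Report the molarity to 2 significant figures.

The Pt²⁺/Pt couple has the larger reduction potential, so it is the cathode: E°cell = +1.21 − (−0.34) = +1.55 V and n = 6.
Rearranging E = E° − (0.0592/n)·log Q gives log Q = 6(+1.55 − (+1.509))/0.0592 = 4.155.
The balanced reaction is 3 Pt²⁺(aq) + 2 In(s) → 3 Pt(s) + 2 In³⁺(aq), so Q = [In³⁺(aq)]^2 / [Pt²⁺(aq)]^3.
Substituting the known concentrations and solving, log [Pt²⁺(aq)] = −2.296 and [Pt²⁺(aq)] = 0.0051 M.

0.0051 M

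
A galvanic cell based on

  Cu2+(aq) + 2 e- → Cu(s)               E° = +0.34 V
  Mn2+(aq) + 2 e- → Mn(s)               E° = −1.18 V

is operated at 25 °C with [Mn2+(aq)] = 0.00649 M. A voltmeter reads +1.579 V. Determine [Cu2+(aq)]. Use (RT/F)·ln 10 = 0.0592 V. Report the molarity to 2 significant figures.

With Cu²⁺/Cu at the cathode and Mn²⁺/Mn at the anode, E°cell = +0.34 − (−1.18) = +1.52 V (n = 2).
Rearranging E = E° − (0.0592/n)·log Q gives log Q = 2(+1.52 − (+1.579))/0.0592 = −1.993.
For Cu2+(aq) + Mn(s) → Cu(s) + Mn2+(aq), the reaction quotient is Q = [Mn2+(aq)] / [Cu2+(aq)].
Solving for the unknown gives log [Cu2+(aq)] = −0.195, so [Cu2+(aq)] ≈ 0.64 M.

0.64 M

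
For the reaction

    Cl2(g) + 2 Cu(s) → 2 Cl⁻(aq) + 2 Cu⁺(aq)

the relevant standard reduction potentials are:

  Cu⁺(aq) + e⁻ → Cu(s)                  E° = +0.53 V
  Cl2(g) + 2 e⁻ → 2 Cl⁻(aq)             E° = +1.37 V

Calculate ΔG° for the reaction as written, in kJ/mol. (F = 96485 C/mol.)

−162 kJ/mol

In the reaction as written Cl2(g) is reduced, so the Cl₂/Cl⁻ couple is the cathode and Cu⁺/Cu is the anode.
E°cell = +1.37 − (+0.53) = +0.84 V; balancing electrons gives n = 2.
ΔG° = −nFE°cell = −(2)(96485)(+0.84) J/mol = −162 kJ/mol.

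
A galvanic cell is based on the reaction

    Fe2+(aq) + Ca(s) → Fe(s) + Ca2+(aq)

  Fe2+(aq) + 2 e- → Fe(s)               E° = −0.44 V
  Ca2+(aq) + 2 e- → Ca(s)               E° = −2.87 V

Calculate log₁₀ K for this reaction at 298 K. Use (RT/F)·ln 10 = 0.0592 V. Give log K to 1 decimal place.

The Fe²⁺/Fe couple is reduced (cathode); E°cell = −0.44 − (−2.87) = +2.43 V with n = 2.
At equilibrium E = 0, so log K = nE°cell / 0.0592 = (2)(+2.43) / 0.0592 = 82.1.

log K = 82.1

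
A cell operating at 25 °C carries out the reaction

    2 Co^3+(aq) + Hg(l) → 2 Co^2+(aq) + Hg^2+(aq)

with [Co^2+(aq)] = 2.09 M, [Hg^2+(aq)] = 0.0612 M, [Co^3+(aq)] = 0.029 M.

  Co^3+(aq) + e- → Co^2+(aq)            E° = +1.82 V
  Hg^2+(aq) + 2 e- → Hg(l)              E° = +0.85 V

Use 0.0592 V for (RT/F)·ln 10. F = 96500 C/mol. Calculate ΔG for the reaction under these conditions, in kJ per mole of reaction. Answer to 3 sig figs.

−173 kJ/mol

E°cell = +1.82 − (+0.85) = +0.97 V; the balanced reaction transfers n = 2 electrons.
Q = ([Co^2+(aq)]^2·[Hg^2+(aq)]) / [Co^3+(aq)]^2 = 318, so log Q = 2.502 and E = +0.97 − (0.0592/2)(2.502) = +0.8959 V.
Finally ΔG = −nFE = −(2)(96500 C/mol)(+0.8959 V) = −173 kJ/mol.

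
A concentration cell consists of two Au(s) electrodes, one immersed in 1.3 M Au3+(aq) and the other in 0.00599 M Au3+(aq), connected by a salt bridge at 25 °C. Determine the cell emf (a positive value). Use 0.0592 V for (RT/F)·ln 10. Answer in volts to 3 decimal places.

0.046 V

For a concentration cell E°cell = 0, since both electrodes use the same couple.
The compartment with the higher Au3+(aq) concentration (1.3 M) acts as the cathode; ions are reduced there and produced at the dilute (0.00599 M) anode.
With n = 3, Ecell = −(0.0592/3)·log([dilute]/[conc]) = −(0.0592/3)·log(0.00599/1.3) = +0.046 V.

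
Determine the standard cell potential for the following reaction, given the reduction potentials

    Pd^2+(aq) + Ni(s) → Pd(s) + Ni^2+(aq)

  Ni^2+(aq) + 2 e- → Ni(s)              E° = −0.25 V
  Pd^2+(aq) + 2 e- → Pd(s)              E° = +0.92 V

+1.17 V

Pd^2+(aq) gains electrons, so the Pd²⁺/Pd couple is the cathode; the Ni²⁺/Ni couple is the anode.
E°cell = E°(cathode) − E°(anode) = +0.92 − (−0.25) = +1.17 V.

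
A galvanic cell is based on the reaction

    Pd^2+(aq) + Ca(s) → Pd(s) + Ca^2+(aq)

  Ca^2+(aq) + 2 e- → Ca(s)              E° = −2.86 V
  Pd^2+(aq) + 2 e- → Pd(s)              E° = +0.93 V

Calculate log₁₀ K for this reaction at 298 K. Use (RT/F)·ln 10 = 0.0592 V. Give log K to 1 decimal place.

log K = 128.0

The Pd²⁺/Pd couple is reduced (cathode); E°cell = +0.93 − (−2.86) = +3.79 V with n = 2.
At equilibrium E = 0, so log K = nE°cell / 0.0592 = (2)(+3.79) / 0.0592 = 128.0.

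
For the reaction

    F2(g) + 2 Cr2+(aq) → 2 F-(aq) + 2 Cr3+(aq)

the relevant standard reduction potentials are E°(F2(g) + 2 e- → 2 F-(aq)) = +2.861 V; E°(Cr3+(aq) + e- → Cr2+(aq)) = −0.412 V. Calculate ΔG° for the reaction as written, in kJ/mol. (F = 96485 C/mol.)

−632 kJ/mol

In the reaction as written F2(g) is reduced, so the F₂/F⁻ couple is the cathode and Cr³⁺/Cr²⁺ is the anode.
E°cell = +2.861 − (−0.412) = +3.273 V; balancing electrons gives n = 2.
ΔG° = −nFE°cell = −(2)(96485)(+3.273) J/mol = −632 kJ/mol.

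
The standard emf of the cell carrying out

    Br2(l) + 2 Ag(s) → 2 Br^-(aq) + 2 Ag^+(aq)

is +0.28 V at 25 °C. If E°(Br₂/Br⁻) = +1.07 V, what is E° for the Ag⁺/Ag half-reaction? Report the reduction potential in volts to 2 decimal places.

In the reaction as written the Br₂/Br⁻ couple is reduced (cathode) and Ag⁺/Ag is oxidized (anode), so E°cell = E°(Br₂/Br⁻) − E°(Ag⁺/Ag).
E°(Ag⁺/Ag) = E°(cathode) − E°cell = +1.07 − (+0.28) = +0.79 V.

+0.79 V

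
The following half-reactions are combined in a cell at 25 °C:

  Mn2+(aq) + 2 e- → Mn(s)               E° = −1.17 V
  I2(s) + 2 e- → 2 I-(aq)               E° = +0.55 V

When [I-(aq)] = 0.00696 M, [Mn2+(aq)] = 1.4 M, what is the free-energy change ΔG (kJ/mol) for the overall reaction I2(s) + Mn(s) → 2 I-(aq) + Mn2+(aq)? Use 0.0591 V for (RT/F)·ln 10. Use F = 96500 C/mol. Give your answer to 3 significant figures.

E°cell = +0.55 − (−1.17) = +1.72 V; the balanced reaction transfers n = 2 electrons.
Q = [I-(aq)]^2·[Mn2+(aq)] = 6.78×10^−5, so log Q = −4.169 and E = +1.72 − (0.0591/2)(−4.169) = +1.8432 V.
Then ΔG = −nFE = −2 × 96500 × +1.8432 J/mol = −356 kJ/mol.

−356 kJ/mol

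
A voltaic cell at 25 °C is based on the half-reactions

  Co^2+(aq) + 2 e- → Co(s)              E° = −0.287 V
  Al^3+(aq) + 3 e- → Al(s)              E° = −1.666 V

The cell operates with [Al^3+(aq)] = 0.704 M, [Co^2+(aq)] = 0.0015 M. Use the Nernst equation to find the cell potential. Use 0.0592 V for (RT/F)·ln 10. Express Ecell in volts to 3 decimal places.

The Co²⁺/Co couple has the more positive E°, so it is the cathode; Al³⁺/Al is the anode.
The standard potential is −0.287 − (−1.666) = +1.379 V and the balanced reaction transfers n = 6 electrons.
Balancing gives 3 Co^2+(aq) + 2 Al(s) → 3 Co(s) + 2 Al^3+(aq); hence Q = [Al^3+(aq)]^2 / [Co^2+(aq)]^3 = 1.47×10^8 (log Q = 8.167).
E = E° − (0.0592/n)·log Q = +1.379 − (0.0592/6)(8.167) = +1.298 V.

+1.298 V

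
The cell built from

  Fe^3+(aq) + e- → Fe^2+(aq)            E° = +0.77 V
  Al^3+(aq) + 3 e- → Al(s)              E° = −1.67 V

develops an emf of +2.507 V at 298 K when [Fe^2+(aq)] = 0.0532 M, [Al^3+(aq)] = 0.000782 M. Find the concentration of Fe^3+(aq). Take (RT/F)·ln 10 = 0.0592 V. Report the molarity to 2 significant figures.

The Fe³⁺/Fe²⁺ couple has the larger reduction potential, so it is the cathode: E°cell = +0.77 − (−1.67) = +2.44 V and n = 3.
Since E = E° − (0.0592/n)·log Q, log Q = n(E° − E)/0.0592 = −3.395.
Balancing electrons gives 3 Fe^3+(aq) + Al(s) → 3 Fe^2+(aq) + Al^3+(aq); thus Q = ([Fe^2+(aq)]^3·[Al^3+(aq)]) / [Fe^3+(aq)]^3.
Substituting the known concentrations and solving, log [Fe^3+(aq)] = −1.178 and [Fe^3+(aq)] = 0.066 M.

0.066 M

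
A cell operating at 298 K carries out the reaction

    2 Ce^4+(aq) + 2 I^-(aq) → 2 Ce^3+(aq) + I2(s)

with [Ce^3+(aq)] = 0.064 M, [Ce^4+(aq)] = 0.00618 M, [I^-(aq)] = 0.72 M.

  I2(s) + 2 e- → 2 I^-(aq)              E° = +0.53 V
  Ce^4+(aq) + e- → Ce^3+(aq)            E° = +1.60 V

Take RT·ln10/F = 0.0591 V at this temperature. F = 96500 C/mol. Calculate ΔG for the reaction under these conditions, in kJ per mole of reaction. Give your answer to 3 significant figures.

With Ce⁴⁺/Ce³⁺ reduced at the cathode, E°cell = +1.60 − (+0.53) = +1.07 V and n = 2.
The reaction quotient is [Ce^3+(aq)]^2 / ([Ce^4+(aq)]^2·[I^-(aq)]^2) = 207; by Nernst, E = +1.07 − (0.0591/2)(2.316) = +1.0016 V.
Then ΔG = −nFE = −2 × 96500 × +1.0016 J/mol = −193 kJ/mol.

−193 kJ/mol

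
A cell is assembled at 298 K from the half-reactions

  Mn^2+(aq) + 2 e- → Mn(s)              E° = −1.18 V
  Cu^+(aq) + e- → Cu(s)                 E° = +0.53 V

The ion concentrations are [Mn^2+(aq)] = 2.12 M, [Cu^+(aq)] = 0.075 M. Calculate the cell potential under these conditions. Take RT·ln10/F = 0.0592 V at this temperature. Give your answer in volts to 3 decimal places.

+1.634 V

The Cu⁺/Cu couple has the more positive E°, so it is the cathode; Mn²⁺/Mn is the anode.
E°cell = +0.53 − (−1.18) = +1.71 V, with n = 2 electrons transferred.
The balanced reaction is 2 Cu^+(aq) + Mn(s) → 2 Cu(s) + Mn^2+(aq), so Q = [Mn^2+(aq)] / [Cu^+(aq)]^2 = 377 and log Q = 2.576.
Applying E = E° − (RT ln10/nF)·log Q gives +1.71 − (0.0592/2)(2.576) = +1.634 V.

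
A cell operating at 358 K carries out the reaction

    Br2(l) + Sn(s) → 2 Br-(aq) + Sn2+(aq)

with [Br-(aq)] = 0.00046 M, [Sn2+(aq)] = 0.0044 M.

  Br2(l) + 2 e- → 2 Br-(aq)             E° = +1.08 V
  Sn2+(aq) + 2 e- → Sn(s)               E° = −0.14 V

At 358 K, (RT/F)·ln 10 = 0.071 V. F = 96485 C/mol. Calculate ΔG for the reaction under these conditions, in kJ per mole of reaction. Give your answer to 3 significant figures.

With Br₂/Br⁻ reduced at the cathode, E°cell = +1.08 − (−0.14) = +1.22 V and n = 2.
The reaction quotient is [Br-(aq)]^2·[Sn2+(aq)] = 9.31×10^−10; by Nernst, E = +1.22 − (0.071/2)(−9.031) = +1.5406 V.
ΔG = −nFE = −(2)(96485)(+1.5406) J/mol = −297 kJ/mol.

−297 kJ/mol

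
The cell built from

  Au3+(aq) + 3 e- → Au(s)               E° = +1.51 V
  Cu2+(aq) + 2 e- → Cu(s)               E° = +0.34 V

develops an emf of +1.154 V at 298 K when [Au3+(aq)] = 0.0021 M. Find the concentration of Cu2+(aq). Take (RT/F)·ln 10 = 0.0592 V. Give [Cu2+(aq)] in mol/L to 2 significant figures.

The Au³⁺/Au couple has the larger reduction potential, so it is the cathode: E°cell = +1.51 − (+0.34) = +1.17 V and n = 6.
Since E = E° − (0.0592/n)·log Q, log Q = n(E° − E)/0.0592 = 1.622.
Balancing electrons gives 2 Au3+(aq) + 3 Cu(s) → 2 Au(s) + 3 Cu2+(aq); thus Q = [Cu2+(aq)]^3 / [Au3+(aq)]^2.
Isolating [Cu2+(aq)] in Q = 10^{1.622} yields log [Cu2+(aq)] = −1.245, i.e. 0.057 M.

0.057 M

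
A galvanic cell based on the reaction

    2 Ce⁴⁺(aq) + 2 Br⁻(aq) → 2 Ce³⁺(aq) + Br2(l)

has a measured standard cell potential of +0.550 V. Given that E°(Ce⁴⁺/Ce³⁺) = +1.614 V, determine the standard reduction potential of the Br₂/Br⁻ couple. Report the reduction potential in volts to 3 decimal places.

+1.064 V

In the reaction as written the Ce⁴⁺/Ce³⁺ couple is reduced (cathode) and Br₂/Br⁻ is oxidized (anode), so E°cell = E°(Ce⁴⁺/Ce³⁺) − E°(Br₂/Br⁻).
E°(Br₂/Br⁻) = E°(cathode) − E°cell = +1.614 − (+0.550) = +1.064 V.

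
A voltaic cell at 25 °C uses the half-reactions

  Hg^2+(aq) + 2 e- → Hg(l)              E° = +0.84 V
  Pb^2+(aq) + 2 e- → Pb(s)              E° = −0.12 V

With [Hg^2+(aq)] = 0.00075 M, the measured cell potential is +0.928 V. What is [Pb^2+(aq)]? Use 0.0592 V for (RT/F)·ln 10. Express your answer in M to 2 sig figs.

0.0090 M

The Hg²⁺/Hg couple has the larger reduction potential, so it is the cathode: E°cell = +0.84 − (−0.12) = +0.96 V and n = 2.
Since E = E° − (0.0592/n)·log Q, log Q = n(E° − E)/0.0592 = 1.081.
The balanced reaction is Hg^2+(aq) + Pb(s) → Hg(l) + Pb^2+(aq), so Q = [Pb^2+(aq)] / [Hg^2+(aq)].
Isolating [Pb^2+(aq)] in Q = 10^{1.081} yields log [Pb^2+(aq)] = −2.044, i.e. 0.0090 M.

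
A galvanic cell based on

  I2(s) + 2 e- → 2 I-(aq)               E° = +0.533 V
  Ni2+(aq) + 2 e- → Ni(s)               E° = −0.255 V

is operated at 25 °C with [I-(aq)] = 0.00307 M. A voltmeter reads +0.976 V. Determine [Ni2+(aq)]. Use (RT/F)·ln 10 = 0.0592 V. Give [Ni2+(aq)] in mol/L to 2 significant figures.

The I₂/I⁻ couple has the larger reduction potential, so it is the cathode: E°cell = +0.533 − (−0.255) = +0.788 V and n = 2.
Since E = E° − (0.0592/n)·log Q, log Q = n(E° − E)/0.0592 = −6.351.
For I2(s) + Ni(s) → 2 I-(aq) + Ni2+(aq), the reaction quotient is Q = [I-(aq)]^2·[Ni2+(aq)].
Solving for the unknown gives log [Ni2+(aq)] = −1.325, so [Ni2+(aq)] ≈ 0.047 M.

0.047 M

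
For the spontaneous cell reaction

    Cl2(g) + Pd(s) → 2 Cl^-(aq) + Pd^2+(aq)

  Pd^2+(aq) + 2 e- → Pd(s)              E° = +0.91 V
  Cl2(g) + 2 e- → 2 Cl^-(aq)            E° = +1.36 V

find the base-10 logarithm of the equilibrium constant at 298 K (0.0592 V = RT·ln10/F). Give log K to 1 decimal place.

The Cl₂/Cl⁻ couple is reduced (cathode); E°cell = +1.36 − (+0.91) = +0.45 V with n = 2.
At equilibrium E = 0, so log K = nE°cell / 0.0592 = (2)(+0.45) / 0.0592 = 15.2.

log K = 15.2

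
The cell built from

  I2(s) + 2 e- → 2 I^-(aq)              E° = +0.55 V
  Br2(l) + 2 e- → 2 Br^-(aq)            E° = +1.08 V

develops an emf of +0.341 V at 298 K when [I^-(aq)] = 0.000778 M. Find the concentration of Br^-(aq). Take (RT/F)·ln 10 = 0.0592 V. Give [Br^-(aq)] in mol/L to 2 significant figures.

1.2 M

Br₂/Br⁻ is the cathode (higher E°); E°cell = +1.08 − (+0.55) = +0.53 V with n = 2.
Rearranging E = E° − (0.0592/n)·log Q gives log Q = 2(+0.53 − (+0.341))/0.0592 = 6.385.
For Br2(l) + 2 I^-(aq) → 2 Br^-(aq) + I2(s), the reaction quotient is Q = [Br^-(aq)]^2 / [I^-(aq)]^2.
Substituting the known concentrations and solving, log [Br^-(aq)] = 0.083 and [Br^-(aq)] = 1.2 M.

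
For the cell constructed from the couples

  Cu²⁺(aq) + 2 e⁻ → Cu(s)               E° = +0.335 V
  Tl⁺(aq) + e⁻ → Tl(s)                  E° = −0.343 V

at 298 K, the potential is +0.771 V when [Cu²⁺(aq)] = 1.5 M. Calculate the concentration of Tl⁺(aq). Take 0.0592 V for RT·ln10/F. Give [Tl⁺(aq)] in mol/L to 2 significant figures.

0.033 M

With Cu²⁺/Cu at the cathode and Tl⁺/Tl at the anode, E°cell = +0.335 − (−0.343) = +0.678 V (n = 2).
Since E = E° − (0.0592/n)·log Q, log Q = n(E° − E)/0.0592 = −3.142.
For Cu²⁺(aq) + 2 Tl(s) → Cu(s) + 2 Tl⁺(aq), the reaction quotient is Q = [Tl⁺(aq)]^2 / [Cu²⁺(aq)].
Substituting the known concentrations and solving, log [Tl⁺(aq)] = −1.483 and [Tl⁺(aq)] = 0.033 M.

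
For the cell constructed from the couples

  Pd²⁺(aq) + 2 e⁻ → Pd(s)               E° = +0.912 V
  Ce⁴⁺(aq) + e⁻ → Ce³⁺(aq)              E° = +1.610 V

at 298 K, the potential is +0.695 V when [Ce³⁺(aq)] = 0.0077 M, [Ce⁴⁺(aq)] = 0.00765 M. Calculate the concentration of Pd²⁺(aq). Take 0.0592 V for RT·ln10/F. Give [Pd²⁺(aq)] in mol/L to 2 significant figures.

1.2 M

Ce⁴⁺/Ce³⁺ is the cathode (higher E°); E°cell = +1.610 − (+0.912) = +0.698 V with n = 2.
Since E = E° − (0.0592/n)·log Q, log Q = n(E° − E)/0.0592 = 0.101.
For 2 Ce⁴⁺(aq) + Pd(s) → 2 Ce³⁺(aq) + Pd²⁺(aq), the reaction quotient is Q = ([Ce³⁺(aq)]^2·[Pd²⁺(aq)]) / [Ce⁴⁺(aq)]^2.
Substituting the known concentrations and solving, log [Pd²⁺(aq)] = 0.095 and [Pd²⁺(aq)] = 1.2 M.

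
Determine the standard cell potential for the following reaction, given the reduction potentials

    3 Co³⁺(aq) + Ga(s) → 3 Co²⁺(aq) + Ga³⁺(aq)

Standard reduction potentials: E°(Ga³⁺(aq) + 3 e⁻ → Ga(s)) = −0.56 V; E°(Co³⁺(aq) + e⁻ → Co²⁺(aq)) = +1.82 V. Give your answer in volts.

Co³⁺(aq) gains electrons, so the Co³⁺/Co²⁺ couple is the cathode; the Ga³⁺/Ga couple is the anode.
E°cell = E°(cathode) − E°(anode) = +1.82 − (−0.56) = +2.38 V.

+2.38 V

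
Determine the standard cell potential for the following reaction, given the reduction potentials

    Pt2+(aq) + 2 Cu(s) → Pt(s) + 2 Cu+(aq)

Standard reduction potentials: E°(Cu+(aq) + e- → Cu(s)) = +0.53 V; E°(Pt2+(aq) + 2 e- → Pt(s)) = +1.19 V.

In the reaction as written, Pt2+(aq) is reduced (cathode) and Cu+(aq) is produced by oxidation at the anode.
E°cell = E°(cathode) − E°(anode) = +1.19 − (+0.53) = +0.66 V.

+0.66 V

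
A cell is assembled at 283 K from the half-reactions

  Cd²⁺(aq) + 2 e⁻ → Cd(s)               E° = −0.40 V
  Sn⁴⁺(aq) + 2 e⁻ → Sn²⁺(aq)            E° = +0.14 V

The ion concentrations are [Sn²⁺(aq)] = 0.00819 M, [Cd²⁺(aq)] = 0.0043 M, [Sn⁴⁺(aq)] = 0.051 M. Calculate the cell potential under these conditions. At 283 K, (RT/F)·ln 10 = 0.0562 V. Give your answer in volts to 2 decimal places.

+0.63 V

The Sn⁴⁺/Sn²⁺ couple has the more positive E°, so it is the cathode; Cd²⁺/Cd is the anode.
E°cell = +0.14 − (−0.40) = +0.54 V, with n = 2 electrons transferred.
The balanced reaction is Sn⁴⁺(aq) + Cd(s) → Sn²⁺(aq) + Cd²⁺(aq), so Q = ([Sn²⁺(aq)]·[Cd²⁺(aq)]) / [Sn⁴⁺(aq)] = 0.000691 and log Q = −3.161.
Applying E = E° − (RT ln10/nF)·log Q gives +0.54 − (0.0562/2)(−3.161) = +0.63 V.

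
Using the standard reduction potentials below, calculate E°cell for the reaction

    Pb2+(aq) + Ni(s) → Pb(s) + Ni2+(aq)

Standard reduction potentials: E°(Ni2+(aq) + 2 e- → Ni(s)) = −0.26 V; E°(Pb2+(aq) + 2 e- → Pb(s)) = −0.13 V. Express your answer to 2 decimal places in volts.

In the reaction as written, Pb2+(aq) is reduced (cathode) and Ni2+(aq) is produced by oxidation at the anode.
E°cell = E°(cathode) − E°(anode) = −0.13 − (−0.26) = +0.13 V.

+0.13 V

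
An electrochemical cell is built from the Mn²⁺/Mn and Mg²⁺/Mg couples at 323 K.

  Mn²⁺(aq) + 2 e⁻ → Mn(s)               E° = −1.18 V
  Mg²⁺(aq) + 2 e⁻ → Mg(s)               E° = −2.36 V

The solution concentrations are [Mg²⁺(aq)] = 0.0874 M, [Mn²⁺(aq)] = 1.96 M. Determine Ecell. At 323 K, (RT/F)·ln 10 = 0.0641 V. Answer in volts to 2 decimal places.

The Mn²⁺/Mn couple has the more positive E°, so it is the cathode; Mg²⁺/Mg is the anode.
E°cell = −1.18 − (−2.36) = +1.18 V, with n = 2 electrons transferred.
Balancing gives Mn²⁺(aq) + Mg(s) → Mn(s) + Mg²⁺(aq); hence Q = [Mg²⁺(aq)] / [Mn²⁺(aq)] = 0.0446 (log Q = −1.351).
Applying E = E° − (RT ln10/nF)·log Q gives +1.18 − (0.0641/2)(−1.351) = +1.22 V.

+1.22 V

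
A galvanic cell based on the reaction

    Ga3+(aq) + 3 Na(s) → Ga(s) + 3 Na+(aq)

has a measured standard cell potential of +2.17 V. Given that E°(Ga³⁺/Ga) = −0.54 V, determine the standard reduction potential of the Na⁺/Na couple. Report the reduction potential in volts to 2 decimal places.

−2.71 V

In the reaction as written the Ga³⁺/Ga couple is reduced (cathode) and Na⁺/Na is oxidized (anode), so E°cell = E°(Ga³⁺/Ga) − E°(Na⁺/Na).
E°(Na⁺/Na) = E°(cathode) − E°cell = −0.54 − (+2.17) = −2.71 V.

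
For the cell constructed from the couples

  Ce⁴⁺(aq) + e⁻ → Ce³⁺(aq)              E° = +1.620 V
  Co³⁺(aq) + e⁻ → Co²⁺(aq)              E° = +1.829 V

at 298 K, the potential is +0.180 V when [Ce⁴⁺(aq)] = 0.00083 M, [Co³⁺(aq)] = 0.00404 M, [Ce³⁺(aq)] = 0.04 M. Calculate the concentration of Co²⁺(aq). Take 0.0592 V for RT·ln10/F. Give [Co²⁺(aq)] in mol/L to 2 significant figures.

The Co³⁺/Co²⁺ couple has the larger reduction potential, so it is the cathode: E°cell = +1.829 − (+1.620) = +0.209 V and n = 1.
From the Nernst equation, log Q = n(E° − E)/0.0592 = 1·(+0.209 − (+0.180))/0.0592 = 0.490.
Balancing electrons gives Co³⁺(aq) + Ce³⁺(aq) → Co²⁺(aq) + Ce⁴⁺(aq); thus Q = ([Co²⁺(aq)]·[Ce⁴⁺(aq)]) / ([Co³⁺(aq)]·[Ce³⁺(aq)]).
Isolating [Co²⁺(aq)] in Q = 10^{0.490} yields log [Co²⁺(aq)] = −0.221, i.e. 0.60 M.

0.60 M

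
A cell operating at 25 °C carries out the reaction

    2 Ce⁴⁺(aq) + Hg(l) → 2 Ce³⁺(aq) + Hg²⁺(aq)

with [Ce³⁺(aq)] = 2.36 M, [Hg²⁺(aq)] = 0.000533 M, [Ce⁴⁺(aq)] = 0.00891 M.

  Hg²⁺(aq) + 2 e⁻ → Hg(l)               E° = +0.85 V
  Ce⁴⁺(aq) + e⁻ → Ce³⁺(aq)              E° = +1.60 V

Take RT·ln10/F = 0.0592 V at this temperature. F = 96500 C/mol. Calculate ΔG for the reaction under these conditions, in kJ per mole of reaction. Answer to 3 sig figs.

−136 kJ/mol

E°cell = +1.60 − (+0.85) = +0.75 V; the balanced reaction transfers n = 2 electrons.
Here Q = ([Ce³⁺(aq)]^2·[Hg²⁺(aq)]) / [Ce⁴⁺(aq)]^2 = 37.4 (log Q = 1.573), giving E = +0.75 − (0.0592/2)·(1.573) = +0.7034 V.
Then ΔG = −nFE = −2 × 96500 × +0.7034 J/mol = −136 kJ/mol.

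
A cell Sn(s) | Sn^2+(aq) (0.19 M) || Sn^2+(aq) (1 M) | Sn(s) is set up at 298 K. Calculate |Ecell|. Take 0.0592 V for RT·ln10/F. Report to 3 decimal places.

For a concentration cell E°cell = 0, since both electrodes use the same couple.
The compartment with the higher Sn^2+(aq) concentration (1 M) acts as the cathode; ions are reduced there and produced at the dilute (0.19 M) anode.
With n = 2, Ecell = −(0.0592/2)·log([dilute]/[conc]) = −(0.0592/2)·log(0.19/1) = +0.021 V.

0.021 V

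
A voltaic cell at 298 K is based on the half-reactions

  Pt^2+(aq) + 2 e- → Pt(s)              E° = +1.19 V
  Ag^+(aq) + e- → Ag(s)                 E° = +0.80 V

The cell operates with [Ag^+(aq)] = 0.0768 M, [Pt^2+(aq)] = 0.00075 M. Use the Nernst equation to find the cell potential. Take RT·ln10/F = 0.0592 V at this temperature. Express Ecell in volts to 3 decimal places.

+0.363 V

Since E°(Pt²⁺/Pt) > E°(Ag⁺/Ag), Pt²⁺/Pt serves as the cathode.
E°cell = E°cat − E°an = +1.19 − (+0.80) = +0.39 V; n = 2.
The balanced reaction is Pt^2+(aq) + 2 Ag(s) → Pt(s) + 2 Ag^+(aq), so Q = [Ag^+(aq)]^2 / [Pt^2+(aq)] = 7.86 and log Q = 0.896.
Applying E = E° − (RT ln10/nF)·log Q gives +0.39 − (0.0592/2)(0.896) = +0.363 V.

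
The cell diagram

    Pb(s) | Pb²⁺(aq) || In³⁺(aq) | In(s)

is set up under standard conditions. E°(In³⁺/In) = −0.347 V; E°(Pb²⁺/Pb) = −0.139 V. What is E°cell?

By convention the left-hand electrode in cell notation is the anode (oxidation) and the right-hand electrode is the cathode (reduction).
E°cell = E°(right) − E°(left) = −0.347 − (−0.139) = −0.208 V.
The negative sign shows that, as written, the cell would require an external voltage to drive the reaction.

−0.208 V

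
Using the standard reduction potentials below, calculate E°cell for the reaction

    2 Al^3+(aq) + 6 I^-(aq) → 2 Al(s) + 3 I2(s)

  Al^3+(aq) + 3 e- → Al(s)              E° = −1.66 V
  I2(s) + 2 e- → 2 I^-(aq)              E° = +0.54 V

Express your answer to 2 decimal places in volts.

−2.20 V

Al^3+(aq) gains electrons, so the Al³⁺/Al couple is the cathode; the I₂/I⁻ couple is the anode.
E°cell = E°(cathode) − E°(anode) = −1.66 − (+0.54) = −2.20 V.
The negative E°cell means the reaction is non-spontaneous in the direction written.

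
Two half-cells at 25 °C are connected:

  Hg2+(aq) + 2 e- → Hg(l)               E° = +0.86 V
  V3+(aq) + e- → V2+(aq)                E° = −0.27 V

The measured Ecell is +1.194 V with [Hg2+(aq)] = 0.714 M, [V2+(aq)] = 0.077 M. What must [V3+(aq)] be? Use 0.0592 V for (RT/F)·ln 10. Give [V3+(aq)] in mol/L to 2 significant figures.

The Hg²⁺/Hg couple has the larger reduction potential, so it is the cathode: E°cell = +0.86 − (−0.27) = +1.13 V and n = 2.
From the Nernst equation, log Q = n(E° − E)/0.0592 = 2·(+1.13 − (+1.194))/0.0592 = −2.162.
Balancing electrons gives Hg2+(aq) + 2 V2+(aq) → Hg(l) + 2 V3+(aq); thus Q = [V3+(aq)]^2 / ([Hg2+(aq)]·[V2+(aq)]^2).
Isolating [V3+(aq)] in Q = 10^{−2.162} yields log [V3+(aq)] = −2.268, i.e. 0.0054 M.

0.0054 M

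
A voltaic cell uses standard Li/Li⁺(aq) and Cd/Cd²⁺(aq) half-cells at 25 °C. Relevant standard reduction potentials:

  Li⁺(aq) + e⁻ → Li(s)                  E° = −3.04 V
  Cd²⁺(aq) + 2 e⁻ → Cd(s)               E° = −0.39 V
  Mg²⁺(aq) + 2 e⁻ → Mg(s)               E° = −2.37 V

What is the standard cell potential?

Of the two couples in this cell, the one with the more positive reduction potential is reduced at the cathode: here that is Cd²⁺/Cd (−0.39 V); Li⁺/Li (−3.04 V) is the anode.
E°cell = E°(cathode) − E°(anode) = −0.39 − (−3.04) = +2.65 V.

+2.65 V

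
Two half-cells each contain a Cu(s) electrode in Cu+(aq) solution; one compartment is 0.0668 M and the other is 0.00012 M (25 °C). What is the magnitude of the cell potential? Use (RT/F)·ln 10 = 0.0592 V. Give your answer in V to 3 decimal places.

For a concentration cell E°cell = 0, since both electrodes use the same couple.
The compartment with the higher Cu+(aq) concentration (0.0668 M) acts as the cathode; ions are reduced there and produced at the dilute (0.00012 M) anode.
With n = 1, Ecell = −(0.0592/1)·log([dilute]/[conc]) = −(0.0592/1)·log(0.00012/0.0668) = +0.163 V.

0.163 V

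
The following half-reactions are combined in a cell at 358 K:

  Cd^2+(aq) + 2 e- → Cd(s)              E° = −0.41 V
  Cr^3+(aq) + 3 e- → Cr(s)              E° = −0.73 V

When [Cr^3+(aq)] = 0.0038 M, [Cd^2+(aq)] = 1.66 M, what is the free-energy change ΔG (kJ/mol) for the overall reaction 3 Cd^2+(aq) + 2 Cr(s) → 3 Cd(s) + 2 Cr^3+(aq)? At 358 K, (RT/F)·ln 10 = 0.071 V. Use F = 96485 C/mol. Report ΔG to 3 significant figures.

With Cd²⁺/Cd reduced at the cathode, E°cell = −0.41 − (−0.73) = +0.32 V and n = 6.
Here Q = [Cr^3+(aq)]^2 / [Cd^2+(aq)]^3 = 3.16×10^−6 (log Q = −5.501), giving E = +0.32 − (0.071/6)·(−5.501) = +0.3851 V.
Finally ΔG = −nFE = −(6)(96485 C/mol)(+0.3851 V) = −223 kJ/mol.

−223 kJ/mol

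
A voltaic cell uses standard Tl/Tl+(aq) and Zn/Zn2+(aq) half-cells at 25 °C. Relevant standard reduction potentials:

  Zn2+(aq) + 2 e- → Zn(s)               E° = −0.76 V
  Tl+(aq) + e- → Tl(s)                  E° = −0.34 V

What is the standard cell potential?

+0.42 V

The Tl⁺/Tl couple has the higher E°, so Tl ion is reduced (cathode) and Zn is oxidized (anode).
E°cell = E°(cathode) − E°(anode) = −0.34 − (−0.76) = +0.42 V.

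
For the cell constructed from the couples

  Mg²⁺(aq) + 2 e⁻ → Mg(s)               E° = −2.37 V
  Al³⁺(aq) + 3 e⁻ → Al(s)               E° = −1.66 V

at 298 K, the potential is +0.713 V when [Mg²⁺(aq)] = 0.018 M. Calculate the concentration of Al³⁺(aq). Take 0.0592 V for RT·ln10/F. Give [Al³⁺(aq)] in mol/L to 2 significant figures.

0.0034 M

Al³⁺/Al is the cathode (higher E°); E°cell = −1.66 − (−2.37) = +0.71 V with n = 6.
Rearranging E = E° − (0.0592/n)·log Q gives log Q = 6(+0.71 − (+0.713))/0.0592 = −0.304.
For 2 Al³⁺(aq) + 3 Mg(s) → 2 Al(s) + 3 Mg²⁺(aq), the reaction quotient is Q = [Mg²⁺(aq)]^3 / [Al³⁺(aq)]^2.
Solving for the unknown gives log [Al³⁺(aq)] = −2.465, so [Al³⁺(aq)] ≈ 0.0034 M.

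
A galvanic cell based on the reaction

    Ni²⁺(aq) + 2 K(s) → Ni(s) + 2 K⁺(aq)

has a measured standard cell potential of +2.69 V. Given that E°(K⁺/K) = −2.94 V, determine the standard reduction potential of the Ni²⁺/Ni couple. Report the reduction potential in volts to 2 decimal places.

−0.25 V

In the reaction as written the Ni²⁺/Ni couple is reduced (cathode) and K⁺/K is oxidized (anode), so E°cell = E°(Ni²⁺/Ni) − E°(K⁺/K).
E°(Ni²⁺/Ni) = E°cell + E°(anode) = +2.69 + (−2.94) = −0.25 V.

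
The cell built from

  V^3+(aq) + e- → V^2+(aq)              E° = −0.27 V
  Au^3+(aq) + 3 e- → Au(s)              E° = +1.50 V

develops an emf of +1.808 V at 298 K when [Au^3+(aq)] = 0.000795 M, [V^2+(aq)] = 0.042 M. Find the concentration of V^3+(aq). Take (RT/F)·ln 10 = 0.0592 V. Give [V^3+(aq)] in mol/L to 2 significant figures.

0.00089 M

Au³⁺/Au is the cathode (higher E°); E°cell = +1.50 − (−0.27) = +1.77 V with n = 3.
Since E = E° − (0.0592/n)·log Q, log Q = n(E° − E)/0.0592 = −1.926.
The balanced reaction is Au^3+(aq) + 3 V^2+(aq) → Au(s) + 3 V^3+(aq), so Q = [V^3+(aq)]^3 / ([Au^3+(aq)]·[V^2+(aq)]^3).
Solving for the unknown gives log [V^3+(aq)] = −3.052, so [V^3+(aq)] ≈ 0.00089 M.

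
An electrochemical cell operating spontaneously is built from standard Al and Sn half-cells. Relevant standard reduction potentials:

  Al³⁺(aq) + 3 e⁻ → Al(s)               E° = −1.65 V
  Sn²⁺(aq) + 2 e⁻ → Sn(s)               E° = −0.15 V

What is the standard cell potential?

+1.50 V

Of the two couples in this cell, the one with the more positive reduction potential is reduced at the cathode: here that is Sn²⁺/Sn (−0.15 V); Al³⁺/Al (−1.65 V) is the anode.
E°cell = E°(cathode) − E°(anode) = −0.15 − (−1.65) = +1.50 V.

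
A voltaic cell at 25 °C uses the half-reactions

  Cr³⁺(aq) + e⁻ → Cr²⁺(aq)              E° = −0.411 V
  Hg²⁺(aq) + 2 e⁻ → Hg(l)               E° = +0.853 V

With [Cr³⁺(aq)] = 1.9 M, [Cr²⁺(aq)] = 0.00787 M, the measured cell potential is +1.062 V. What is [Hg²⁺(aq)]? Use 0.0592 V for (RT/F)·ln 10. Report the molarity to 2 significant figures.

The Hg²⁺/Hg couple has the larger reduction potential, so it is the cathode: E°cell = +0.853 − (−0.411) = +1.264 V and n = 2.
Rearranging E = E° − (0.0592/n)·log Q gives log Q = 2(+1.264 − (+1.062))/0.0592 = 6.824.
For Hg²⁺(aq) + 2 Cr²⁺(aq) → Hg(l) + 2 Cr³⁺(aq), the reaction quotient is Q = [Cr³⁺(aq)]^2 / ([Hg²⁺(aq)]·[Cr²⁺(aq)]^2).
Substituting the known concentrations and solving, log [Hg²⁺(aq)] = −2.058 and [Hg²⁺(aq)] = 0.0087 M.

0.0087 M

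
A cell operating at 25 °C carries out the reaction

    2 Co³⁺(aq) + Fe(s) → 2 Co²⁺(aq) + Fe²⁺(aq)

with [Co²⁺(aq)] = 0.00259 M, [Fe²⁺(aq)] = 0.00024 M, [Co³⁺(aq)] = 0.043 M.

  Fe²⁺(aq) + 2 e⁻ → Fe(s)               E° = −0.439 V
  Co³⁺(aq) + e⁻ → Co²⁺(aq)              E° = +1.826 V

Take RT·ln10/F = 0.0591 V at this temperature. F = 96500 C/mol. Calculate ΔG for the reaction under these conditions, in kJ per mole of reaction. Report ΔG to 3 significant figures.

With Co³⁺/Co²⁺ reduced at the cathode, E°cell = +1.826 − (−0.439) = +2.265 V and n = 2.
Q = ([Co²⁺(aq)]^2·[Fe²⁺(aq)]) / [Co³⁺(aq)]^2 = 8.71×10^−7, so log Q = −6.060 and E = +2.265 − (0.0591/2)(−6.060) = +2.4441 V.
ΔG = −nFE = −(2)(96500)(+2.4441) J/mol = −472 kJ/mol.

−472 kJ/mol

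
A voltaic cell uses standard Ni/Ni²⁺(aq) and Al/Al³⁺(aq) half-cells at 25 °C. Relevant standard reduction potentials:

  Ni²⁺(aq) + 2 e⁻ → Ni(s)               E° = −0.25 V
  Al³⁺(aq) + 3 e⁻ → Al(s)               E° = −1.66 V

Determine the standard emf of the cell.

+1.41 V

The Ni²⁺/Ni couple has the higher E°, so Ni ion is reduced (cathode) and Al is oxidized (anode).
E°cell = E°(cathode) − E°(anode) = −0.25 − (−1.66) = +1.41 V.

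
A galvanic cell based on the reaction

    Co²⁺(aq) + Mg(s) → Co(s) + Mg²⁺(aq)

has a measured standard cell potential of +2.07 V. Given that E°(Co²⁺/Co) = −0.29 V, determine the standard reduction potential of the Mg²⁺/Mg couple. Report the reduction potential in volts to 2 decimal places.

−2.36 V

In the reaction as written the Co²⁺/Co couple is reduced (cathode) and Mg²⁺/Mg is oxidized (anode), so E°cell = E°(Co²⁺/Co) − E°(Mg²⁺/Mg).
E°(Mg²⁺/Mg) = E°(cathode) − E°cell = −0.29 − (+2.07) = −2.36 V.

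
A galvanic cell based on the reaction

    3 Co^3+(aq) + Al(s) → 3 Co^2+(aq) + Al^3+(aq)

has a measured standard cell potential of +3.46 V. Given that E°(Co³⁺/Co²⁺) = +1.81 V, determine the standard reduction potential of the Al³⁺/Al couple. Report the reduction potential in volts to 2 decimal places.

In the reaction as written the Co³⁺/Co²⁺ couple is reduced (cathode) and Al³⁺/Al is oxidized (anode), so E°cell = E°(Co³⁺/Co²⁺) − E°(Al³⁺/Al).
E°(Al³⁺/Al) = E°(cathode) − E°cell = +1.81 − (+3.46) = −1.65 V.

−1.65 V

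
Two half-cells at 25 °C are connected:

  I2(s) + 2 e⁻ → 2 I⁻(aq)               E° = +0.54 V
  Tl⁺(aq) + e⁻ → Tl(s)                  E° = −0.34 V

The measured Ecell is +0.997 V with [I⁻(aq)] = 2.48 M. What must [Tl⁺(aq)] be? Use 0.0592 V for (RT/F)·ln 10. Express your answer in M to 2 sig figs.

0.0043 M

With I₂/I⁻ at the cathode and Tl⁺/Tl at the anode, E°cell = +0.54 − (−0.34) = +0.88 V (n = 2).
From the Nernst equation, log Q = n(E° − E)/0.0592 = 2·(+0.88 − (+0.997))/0.0592 = −3.953.
Balancing electrons gives I2(s) + 2 Tl(s) → 2 I⁻(aq) + 2 Tl⁺(aq); thus Q = [I⁻(aq)]^2·[Tl⁺(aq)]^2.
Isolating [Tl⁺(aq)] in Q = 10^{−3.953} yields log [Tl⁺(aq)] = −2.371, i.e. 0.0043 M.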